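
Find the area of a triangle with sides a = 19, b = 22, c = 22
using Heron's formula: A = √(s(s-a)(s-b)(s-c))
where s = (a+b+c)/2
s = (19 + 22 + 22)/2 = 63/2 = 31.5
s − a = 12.5, s − b = 9.5, s − c = 9.5
s(s−a)(s−b)(s−c) = 31.5·12.5·9.5·9.5 = 35535.9375
Area = √35535.9375 ≈ 188.51

s = 31.5, Area = 188.5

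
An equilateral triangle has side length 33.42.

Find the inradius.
r = Area/s with s the semi-perimeter.
Area = (√3/4)·33.42² = (√3/4)·1116.8964 ≈ 0.433013·1116.8964 ≈ 483.63
s = 3·33.42/2 = 50.13
r ≈ 483.63/50.13 ≈ 9.64752
(Equivalently r = side/(2√3) = 33.42/3.4641 ≈ 9.64752.)

r = 9.648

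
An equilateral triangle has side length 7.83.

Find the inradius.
r = Area/s with s the semi-perimeter.
Area = (√3/4)·7.83² = (√3/4)·61.3089 ≈ 0.433013·61.3089 ≈ 26.5475
s = 3·7.83/2 = 11.745
r ≈ 26.5475/11.745 ≈ 2.26033
(Equivalently r = side/(2√3) = 7.83/3.4641 ≈ 2.26033.)

r = 2.26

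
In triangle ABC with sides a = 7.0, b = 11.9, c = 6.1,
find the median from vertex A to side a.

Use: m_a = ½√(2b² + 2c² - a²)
m_a = ½√(2·11.9² + 2·6.1² − 7.0²) = ½√(2·141.61 + 2·37.21 − 49) = ½√(283.22 + 74.42 − 49) = ½√308.64
√308.64 ≈ 17.5682, so m_a ≈ 8.78408

m_a = 8.784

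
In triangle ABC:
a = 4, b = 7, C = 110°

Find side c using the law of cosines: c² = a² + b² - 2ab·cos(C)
c² = 4² + 7² − 2·4·7·cos(110°)
cos(110°) ≈ -0.34202
c² ≈ 16 + 49 − 56·(-0.34202) ≈ 65 + 19.1531 ≈ 84.1531
c ≈ √84.1531 ≈ 9.1735

c = 9.174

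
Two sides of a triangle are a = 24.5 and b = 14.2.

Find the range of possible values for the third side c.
Triangle inequality: |a − b| < c < a + b
|a − b| = |24.5 − 14.2| = 10.3
a + b = 24.5 + 14.2 = 38.7

10.3 < c < 38.7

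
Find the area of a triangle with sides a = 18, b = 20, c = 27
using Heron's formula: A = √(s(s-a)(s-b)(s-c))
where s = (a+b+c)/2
s = (18 + 20 + 27)/2 = 65/2 = 32.5
s − a = 14.5, s − b = 12.5, s − c = 5.5
s(s−a)(s−b)(s−c) = 32.5·14.5·12.5·5.5 = 32398.4375
Area = √32398.4375 ≈ 179.996

s = 32.5, Area = 180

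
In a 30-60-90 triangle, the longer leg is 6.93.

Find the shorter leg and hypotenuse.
In a 30-60-90 triangle the sides are in ratio 1 : √3 : 2, so short leg = long leg/√3 and hypotenuse = 2·(short leg).
Short leg = 6.93/√3 ≈ 6.93/1.73205 ≈ 4.00104
Hypotenuse = 2·4.00104 ≈ 8.00207

Short leg = 4.001, Hypotenuse = 8.002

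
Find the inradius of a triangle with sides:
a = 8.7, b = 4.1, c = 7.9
r = Area/s where s is the semi-perimeter.
s = (8.7 + 4.1 + 7.9)/2 = 20.7/2 = 10.35
Area = √(s(s−a)(s−b)(s−c)) = √(10.35·1.65·6.25·2.45) ≈ √261.499 ≈ 16.1709
r ≈ 16.1709/10.35 ≈ 1.56241

r = 1.562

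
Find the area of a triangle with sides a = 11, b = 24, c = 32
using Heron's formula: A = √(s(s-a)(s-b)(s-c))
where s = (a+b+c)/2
s = (11 + 24 + 32)/2 = 67/2 = 33.5
s − a = 22.5, s − b = 9.5, s − c = 1.5
s(s−a)(s−b)(s−c) = 33.5·22.5·9.5·1.5 = 10740.9375
Area = √10740.9375 ≈ 103.638

s = 33.5, Area = 103.6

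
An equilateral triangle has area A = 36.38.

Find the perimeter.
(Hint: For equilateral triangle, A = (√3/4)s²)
A = (√3/4)s²  ⇒  s² = 4A/√3 = 4·36.38/√3 = 145.52/1.73205 ≈ 84.016
s ≈ √84.016 ≈ 9.16602
Perimeter = 3s ≈ 3·9.16602 ≈ 27.4981

Perimeter = 27.5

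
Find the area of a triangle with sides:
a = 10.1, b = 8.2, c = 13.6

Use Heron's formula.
s = (10.1 + 8.2 + 13.6)/2 = 31.9/2 = 15.95
s − a = 5.85, s − b = 7.75, s − c = 2.35
s(s−a)(s−b)(s−c) = 15.95·5.85·7.75·2.35 ≈ 1699.36
Area = √1699.36 ≈ 41.2233

Area = 41.22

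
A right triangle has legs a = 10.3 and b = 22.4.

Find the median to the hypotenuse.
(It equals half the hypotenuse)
Hypotenuse c = √(a² + b²) = √(106.09 + 501.76) = √607.85 ≈ 24.6546
Median to hypotenuse = c/2 ≈ 24.6546/2 ≈ 12.3273

Median = 12.33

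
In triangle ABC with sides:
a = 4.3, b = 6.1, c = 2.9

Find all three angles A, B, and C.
Law of cosines for each angle (a² = 18.49, b² = 37.21, c² = 8.41):
cos(A) = (b² + c² − a²)/(2bc) = (37.21 + 8.41 − 18.49)/(2·6.1·2.9) = 27.13/35.38 ≈ 0.766817  ⇒  A ≈ 39.9311°
cos(B) = (a² + c² − b²)/(2ac) = (18.49 + 8.41 − 37.21)/(2·4.3·2.9) = -10.31/24.94 ≈ -0.413392  ⇒  B ≈ 114.418°
cos(C) = (a² + b² − c²)/(2ab) = (18.49 + 37.21 − 8.41)/(2·4.3·6.1) = 47.29/52.46 ≈ 0.901449  ⇒  C ≈ 25.6508°
Check: A + B + C ≈ 180°

A = 39.93°, B = 114.4°, C = 25.65°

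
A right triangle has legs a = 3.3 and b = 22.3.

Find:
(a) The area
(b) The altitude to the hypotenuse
(a) The legs are perpendicular, so Area = ½·a·b = ½·3.3·22.3 = ½·73.59 = 36.795
(b) Hypotenuse c = √(a² + b²) = √(10.89 + 497.29) = √508.18 ≈ 22.5428
    Area = ½·c·h_c  ⇒  h_c = 2·Area/c = 73.59/22.5428 ≈ 3.26445

Area = 36.795, h_c = 3.264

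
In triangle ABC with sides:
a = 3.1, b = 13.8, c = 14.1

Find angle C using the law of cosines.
c² = a² + b² − 2ab·cos(C)  ⇒  cos(C) = (a² + b² − c²)/(2ab)
cos(C) = (3.1² + 13.8² − 14.1²)/(2·3.1·13.8) = (9.61 + 190.44 − 198.81)/85.56 = 1.24/85.56 ≈ 0.0144928
C = arccos(0.0144928) ≈ 89.1696°

C = 89.17°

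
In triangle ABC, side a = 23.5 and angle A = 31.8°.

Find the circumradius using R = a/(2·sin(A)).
R = a/(2·sin(A)) = 23.5/(2·sin(31.8°))
sin(31.8°) ≈ 0.526956
R ≈ 23.5/(2·0.526956) = 23.5/1.05391 ≈ 22.2979

R = 22.3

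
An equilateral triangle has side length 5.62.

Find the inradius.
r = Area/s with s the semi-perimeter.
Area = (√3/4)·5.62² = (√3/4)·31.5844 ≈ 0.433013·31.5844 ≈ 13.6764
s = 3·5.62/2 = 8.43
r ≈ 13.6764/8.43 ≈ 1.62235
(Equivalently r = side/(2√3) = 5.62/3.4641 ≈ 1.62235.)

r = 1.622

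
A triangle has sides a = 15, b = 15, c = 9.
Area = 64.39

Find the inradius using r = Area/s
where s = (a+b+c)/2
s = (15 + 15 + 9)/2 = 39/2 = 19.5
r = Area/s = 64.39/19.5 ≈ 3.30205

r = 3.302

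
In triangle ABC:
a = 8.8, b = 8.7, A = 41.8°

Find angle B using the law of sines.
a/sin(A) = b/sin(B)  ⇒  sin(B) = b·sin(A)/a = 8.7·sin(41.8°)/8.8
sin(41.8°) ≈ 0.666532
sin(B) ≈ 8.7·0.666532/8.8 ≈ 5.79883/8.8 ≈ 0.658958
B = arcsin(0.658958) ≈ 41.2205°
(Since b ≤ a we need B ≤ A, so the obtuse alternative 180° − 41.2205° ≈ 138.78° is rejected.)

B = 41.22°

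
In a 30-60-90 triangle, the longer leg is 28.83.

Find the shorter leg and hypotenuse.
In a 30-60-90 triangle the sides are in ratio 1 : √3 : 2, so short leg = long leg/√3 and hypotenuse = 2·(short leg).
Short leg = 28.83/√3 ≈ 28.83/1.73205 ≈ 16.645
Hypotenuse = 2·16.645 ≈ 33.29

Short leg = 16.65, Hypotenuse = 33.29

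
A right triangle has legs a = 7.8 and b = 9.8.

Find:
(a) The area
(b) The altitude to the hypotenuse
(a) The legs are perpendicular, so Area = ½·a·b = ½·7.8·9.8 = ½·76.44 = 38.22
(b) Hypotenuse c = √(a² + b²) = √(60.84 + 96.04) = √156.88 ≈ 12.5252
    Area = ½·c·h_c  ⇒  h_c = 2·Area/c = 76.44/12.5252 ≈ 6.10291

Area = 38.22, h_c = 6.103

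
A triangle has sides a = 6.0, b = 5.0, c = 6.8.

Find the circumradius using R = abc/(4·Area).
First find the area with Heron's formula.
s = (6.0 + 5.0 + 6.8)/2 = 8.9
Area = √(s(s−a)(s−b)(s−c)) = √(8.9·2.9·3.9·2.1) ≈ √211.384 ≈ 14.539
abc = 6.0·5.0·6.8 = 204
R = abc/(4·Area) ≈ 204/(4·14.539) = 204/58.1562 ≈ 3.5078

R = 3.508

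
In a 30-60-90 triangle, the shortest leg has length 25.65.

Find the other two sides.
In a 30-60-90 triangle the sides are in ratio 1 : √3 : 2 (short leg : long leg : hypotenuse).
Long leg = 25.65·√3 ≈ 25.65·1.73205 ≈ 44.4271
Hypotenuse = 2·25.65 = 51.3

Long leg = 25.65√3 = 44.43, Hypotenuse = 51.3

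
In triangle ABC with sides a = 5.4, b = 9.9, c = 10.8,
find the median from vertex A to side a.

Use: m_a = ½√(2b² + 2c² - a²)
m_a = ½√(2·9.9² + 2·10.8² − 5.4²) = ½√(2·98.01 + 2·116.64 − 29.16) = ½√(196.02 + 233.28 − 29.16) = ½√400.14
√400.14 ≈ 20.0035, so m_a ≈ 10.0017

m_a = 10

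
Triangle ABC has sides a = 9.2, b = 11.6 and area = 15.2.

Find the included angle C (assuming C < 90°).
Area = ½·a·b·sin(C)  ⇒  sin(C) = 2·Area/(a·b) = 2·15.2/(9.2·11.6) = 30.4/106.72 ≈ 0.284858
C = arcsin(0.284858) ≈ 16.5503° (taking the acute solution since C < 90°)

C = 16.55°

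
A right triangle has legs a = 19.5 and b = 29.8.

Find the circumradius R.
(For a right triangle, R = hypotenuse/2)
Hypotenuse c = √(a² + b²) = √(380.25 + 888.04) = √1268.29 ≈ 35.6131
R = c/2 ≈ 35.6131/2 ≈ 17.8065

R = 17.81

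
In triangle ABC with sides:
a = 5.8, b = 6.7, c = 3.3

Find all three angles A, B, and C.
Law of cosines for each angle (a² = 33.64, b² = 44.89, c² = 10.89):
cos(A) = (b² + c² − a²)/(2bc) = (44.89 + 10.89 − 33.64)/(2·6.7·3.3) = 22.14/44.22 ≈ 0.500678  ⇒  A ≈ 59.9551°
cos(B) = (a² + c² − b²)/(2ac) = (33.64 + 10.89 − 44.89)/(2·5.8·3.3) = -0.36/38.28 ≈ -0.00940439  ⇒  B ≈ 90.5388°
cos(C) = (a² + b² − c²)/(2ab) = (33.64 + 44.89 − 10.89)/(2·5.8·6.7) = 67.64/77.72 ≈ 0.870304  ⇒  C ≈ 29.5061°
Check: A + B + C ≈ 180°

A = 59.96°, B = 90.54°, C = 29.51°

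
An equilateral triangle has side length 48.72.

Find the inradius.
r = Area/s with s the semi-perimeter.
Area = (√3/4)·48.72² = (√3/4)·2373.6384 ≈ 0.433013·2373.6384 ≈ 1027.82
s = 3·48.72/2 = 73.08
r ≈ 1027.82/73.08 ≈ 14.0643
(Equivalently r = side/(2√3) = 48.72/3.4641 ≈ 14.0643.)

r = 14.06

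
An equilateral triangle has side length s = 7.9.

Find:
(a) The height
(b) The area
(a) The height splits the triangle into two 30-60-90 halves: h = s·√3/2 = 7.9·1.73205/2 ≈ 13.6832/2 ≈ 6.8416
(b) Area = (√3/4)·s² = (√3/4)·7.9² = (√3/4)·62.41 ≈ 0.433013·62.41 ≈ 27.0243

Height = 6.842, Area = 27.02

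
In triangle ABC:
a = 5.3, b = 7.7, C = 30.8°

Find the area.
Two sides and the included angle (SAS): A = ½·a·b·sin(C) = ½·5.3·7.7·sin(30.8°)
sin(30.8°) ≈ 0.512043
A ≈ ½·40.81·0.512043 = 20.405·0.512043 ≈ 10.4482

Area = 10.45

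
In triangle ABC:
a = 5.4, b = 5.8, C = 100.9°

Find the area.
Two sides and the included angle (SAS): A = ½·a·b·sin(C) = ½·5.4·5.8·sin(100.9°)
sin(100.9°) ≈ 0.981959
A ≈ ½·31.32·0.981959 = 15.66·0.981959 ≈ 15.3775

Area = 15.38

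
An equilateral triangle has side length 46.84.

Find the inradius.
r = Area/s with s the semi-perimeter.
Area = (√3/4)·46.84² = (√3/4)·2193.9856 ≈ 0.433013·2193.9856 ≈ 950.024
s = 3·46.84/2 = 70.26
r ≈ 950.024/70.26 ≈ 13.5215
(Equivalently r = side/(2√3) = 46.84/3.4641 ≈ 13.5215.)

r = 13.52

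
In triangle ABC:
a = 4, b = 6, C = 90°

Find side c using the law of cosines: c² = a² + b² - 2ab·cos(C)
c² = 4² + 6² − 2·4·6·cos(90°)
cos(90°) ≈ 0
c² ≈ 16 + 36 − 48·(0) ≈ 52 − 0 ≈ 52
c ≈ √52 ≈ 7.2111

c = 7.211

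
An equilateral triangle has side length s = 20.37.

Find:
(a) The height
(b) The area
(a) The height splits the triangle into two 30-60-90 halves: h = s·√3/2 = 20.37·1.73205/2 ≈ 35.2819/2 ≈ 17.6409
(b) Area = (√3/4)·s² = (√3/4)·20.37² = (√3/4)·414.9369 ≈ 0.433013·414.9369 ≈ 179.673

Height = 17.64, Area = 179.7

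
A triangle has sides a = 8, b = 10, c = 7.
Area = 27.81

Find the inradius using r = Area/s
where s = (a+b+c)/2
s = (8 + 10 + 7)/2 = 25/2 = 12.5
r = Area/s = 27.81/12.5 ≈ 2.2248

r = 2.225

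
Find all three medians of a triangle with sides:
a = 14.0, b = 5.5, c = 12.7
Median formula: m_a = ½√(2b² + 2c² − a²) (and cyclically). a² = 196, b² = 30.25, c² = 161.29.
m_a = ½√(2·30.25 + 2·161.29 − 196) = ½√187.08 ≈ ½·13.6777 ≈ 6.83886
m_b = ½√(2·196 + 2·161.29 − 30.25) = ½√684.33 ≈ ½·26.1597 ≈ 13.0799
m_c = ½√(2·196 + 2·30.25 − 161.29) = ½√291.21 ≈ ½·17.0649 ≈ 8.53244

m_a = 6.839, m_b = 13.08, m_c = 8.532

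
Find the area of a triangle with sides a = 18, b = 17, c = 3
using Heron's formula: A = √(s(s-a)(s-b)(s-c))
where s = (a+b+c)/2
s = (18 + 17 + 3)/2 = 38/2 = 19
s − a = 1, s − b = 2, s − c = 16
s(s−a)(s−b)(s−c) = 19·1·2·16 = 608
Area = √608 ≈ 24.6577

s = 19.0, Area = 24.66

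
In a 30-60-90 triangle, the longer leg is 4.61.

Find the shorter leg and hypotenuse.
In a 30-60-90 triangle the sides are in ratio 1 : √3 : 2, so short leg = long leg/√3 and hypotenuse = 2·(short leg).
Short leg = 4.61/√3 ≈ 4.61/1.73205 ≈ 2.66158
Hypotenuse = 2·2.66158 ≈ 5.32317

Short leg = 2.662, Hypotenuse = 5.323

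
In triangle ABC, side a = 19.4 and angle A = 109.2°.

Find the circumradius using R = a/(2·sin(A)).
R = a/(2·sin(A)) = 19.4/(2·sin(109.2°))
sin(109.2°) ≈ 0.944376
R ≈ 19.4/(2·0.944376) = 19.4/1.88875 ≈ 10.2713

R = 10.27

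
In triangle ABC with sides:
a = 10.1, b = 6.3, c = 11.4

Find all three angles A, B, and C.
Law of cosines for each angle (a² = 102.01, b² = 39.69, c² = 129.96):
cos(A) = (b² + c² − a²)/(2bc) = (39.69 + 129.96 − 102.01)/(2·6.3·11.4) = 67.64/143.64 ≈ 0.470899  ⇒  A ≈ 61.9073°
cos(B) = (a² + c² − b²)/(2ac) = (102.01 + 129.96 − 39.69)/(2·10.1·11.4) = 192.28/230.28 ≈ 0.834983  ⇒  B ≈ 33.3859°
cos(C) = (a² + b² − c²)/(2ab) = (102.01 + 39.69 − 129.96)/(2·10.1·6.3) = 11.74/127.26 ≈ 0.0922521  ⇒  C ≈ 84.7068°
Check: A + B + C ≈ 180°

A = 61.91°, B = 33.39°, C = 84.71°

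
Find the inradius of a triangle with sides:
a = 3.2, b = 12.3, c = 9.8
r = Area/s where s is the semi-perimeter.
s = (3.2 + 12.3 + 9.8)/2 = 25.3/2 = 12.65
Area = √(s(s−a)(s−b)(s−c)) = √(12.65·9.45·0.35·2.85) ≈ √119.244 ≈ 10.9199
r ≈ 10.9199/12.65 ≈ 0.863231

r = 0.8632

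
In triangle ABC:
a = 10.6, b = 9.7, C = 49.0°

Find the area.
Two sides and the included angle (SAS): A = ½·a·b·sin(C) = ½·10.6·9.7·sin(49.0°)
sin(49.0°) ≈ 0.75471
A ≈ ½·102.82·0.75471 = 51.41·0.75471 ≈ 38.7996

Area = 38.8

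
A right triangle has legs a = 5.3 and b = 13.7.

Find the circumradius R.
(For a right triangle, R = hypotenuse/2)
Hypotenuse c = √(a² + b²) = √(28.09 + 187.69) = √215.78 ≈ 14.6895
R = c/2 ≈ 14.6895/2 ≈ 7.34473

R = 7.345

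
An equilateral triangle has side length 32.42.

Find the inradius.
r = Area/s with s the semi-perimeter.
Area = (√3/4)·32.42² = (√3/4)·1051.0564 ≈ 0.433013·1051.0564 ≈ 455.121
s = 3·32.42/2 = 48.63
r ≈ 455.121/48.63 ≈ 9.35885
(Equivalently r = side/(2√3) = 32.42/3.4641 ≈ 9.35885.)

r = 9.359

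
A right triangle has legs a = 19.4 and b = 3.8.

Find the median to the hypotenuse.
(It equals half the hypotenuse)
Hypotenuse c = √(a² + b²) = √(376.36 + 14.44) = √390.8 ≈ 19.7687
Median to hypotenuse = c/2 ≈ 19.7687/2 ≈ 9.88433

Median = 9.884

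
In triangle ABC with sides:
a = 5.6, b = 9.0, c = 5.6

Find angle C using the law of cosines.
c² = a² + b² − 2ab·cos(C)  ⇒  cos(C) = (a² + b² − c²)/(2ab)
cos(C) = (5.6² + 9.0² − 5.6²)/(2·5.6·9.0) = (31.36 + 81 − 31.36)/100.8 = 81/100.8 ≈ 0.803571
C = arccos(0.803571) ≈ 36.5275°

C = 36.53°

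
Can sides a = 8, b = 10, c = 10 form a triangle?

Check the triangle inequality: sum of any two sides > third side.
a + b vs c: 8 + 10 = 18 > 10  ✓
a + c vs b: 8 + 10 = 18 > 10  ✓
b + c vs a: 10 + 10 = 20 > 8  ✓

Yes, triangle inequality satisfied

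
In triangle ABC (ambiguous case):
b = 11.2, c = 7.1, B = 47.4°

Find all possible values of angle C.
b/sin(B) = c/sin(C)  ⇒  sin(C) = c·sin(B)/b = 7.1·sin(47.4°)/11.2
sin(47.4°) ≈ 0.736097
sin(C) ≈ 7.1·0.736097/11.2 ≈ 5.22629/11.2 ≈ 0.466633
Candidate 1: C₁ = arcsin(0.466633) ≈ 27.816°  →  A = 180° − 47.4° − 27.816° ≈ 104.784° > 0, valid
Candidate 2: C₂ = 180° − C₁ ≈ 152.184°  →  A = 180° − 47.4° − 152.184° ≈ -19.584° ≤ 0, not a valid triangle

C = 27.82° (one solution)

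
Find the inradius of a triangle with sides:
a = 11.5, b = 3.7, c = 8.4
r = Area/s where s is the semi-perimeter.
s = (11.5 + 3.7 + 8.4)/2 = 23.6/2 = 11.8
Area = √(s(s−a)(s−b)(s−c)) = √(11.8·0.3·8.1·3.4) ≈ √97.4916 ≈ 9.87378
r ≈ 9.87378/11.8 ≈ 0.836761

r = 0.8368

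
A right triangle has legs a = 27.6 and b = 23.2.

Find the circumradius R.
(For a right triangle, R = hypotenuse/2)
Hypotenuse c = √(a² + b²) = √(761.76 + 538.24) = √1300 ≈ 36.0555
R = c/2 ≈ 36.0555/2 ≈ 18.0278

R = 18.03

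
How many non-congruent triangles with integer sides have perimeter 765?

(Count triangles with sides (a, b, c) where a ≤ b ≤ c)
Let a ≤ b ≤ c with a + b + c = 765. The only binding inequality is a + b > c, i.e. 765 − c > c, so c < 765/2; and c ≥ 765/3 since c is the largest side.
So 255 ≤ c ≤ 382. For each c, b runs from ⌈(765 − c)/2⌉ up to c (then a = 765 − b − c satisfies 1 ≤ a ≤ b automatically), giving c − ⌈(765 − c)/2⌉ + 1 choices.
Summing over c: 1 + 2 + 4 + 5 + … + 190 + 191  (128 terms, c = 255, …, 382) = 12288
Check (closed form: nearest integer to p²/48 for even p, (p+3)²/48 for odd p): (765+3)²/48 = 768²/48 = 589824/48 ≈ 12288.00 → 12288

12288 triangles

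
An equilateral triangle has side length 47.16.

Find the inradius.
r = Area/s with s the semi-perimeter.
Area = (√3/4)·47.16² = (√3/4)·2224.0656 ≈ 0.433013·2224.0656 ≈ 963.049
s = 3·47.16/2 = 70.74
r ≈ 963.049/70.74 ≈ 13.6139
(Equivalently r = side/(2√3) = 47.16/3.4641 ≈ 13.6139.)

r = 13.61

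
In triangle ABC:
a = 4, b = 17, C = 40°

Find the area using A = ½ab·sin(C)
A = ½·a·b·sin(C) = ½·4·17·sin(40°)
sin(40°) ≈ 0.642788
A ≈ ½·68·0.642788 = 34·0.642788 ≈ 21.8548

Area = 21.85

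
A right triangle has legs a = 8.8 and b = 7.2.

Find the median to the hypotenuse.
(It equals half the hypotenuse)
Hypotenuse c = √(a² + b²) = √(77.44 + 51.84) = √129.28 ≈ 11.3701
Median to hypotenuse = c/2 ≈ 11.3701/2 ≈ 5.68507

Median = 5.685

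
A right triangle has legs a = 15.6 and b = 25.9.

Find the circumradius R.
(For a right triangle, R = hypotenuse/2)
Hypotenuse c = √(a² + b²) = √(243.36 + 670.81) = √914.17 ≈ 30.2352
R = c/2 ≈ 30.2352/2 ≈ 15.1176

R = 15.12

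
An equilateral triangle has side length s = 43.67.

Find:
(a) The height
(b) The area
(a) The height splits the triangle into two 30-60-90 halves: h = s·√3/2 = 43.67·1.73205/2 ≈ 75.6387/2 ≈ 37.8193
(b) Area = (√3/4)·s² = (√3/4)·43.67² = (√3/4)·1907.0689 ≈ 0.433013·1907.0689 ≈ 825.785

Height = 37.82, Area = 825.8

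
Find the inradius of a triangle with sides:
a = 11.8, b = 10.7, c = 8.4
r = Area/s where s is the semi-perimeter.
s = (11.8 + 10.7 + 8.4)/2 = 30.9/2 = 15.45
Area = √(s(s−a)(s−b)(s−c)) = √(15.45·3.65·4.75·7.05) ≈ √1888.44 ≈ 43.4562
r ≈ 43.4562/15.45 ≈ 2.8127

r = 2.813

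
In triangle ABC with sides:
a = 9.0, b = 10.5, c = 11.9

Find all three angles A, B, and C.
Law of cosines for each angle (a² = 81, b² = 110.25, c² = 141.61):
cos(A) = (b² + c² − a²)/(2bc) = (110.25 + 141.61 − 81)/(2·10.5·11.9) = 170.86/249.9 ≈ 0.683713  ⇒  A ≈ 46.8655°
cos(B) = (a² + c² − b²)/(2ac) = (81 + 141.61 − 110.25)/(2·9.0·11.9) = 112.36/214.2 ≈ 0.524556  ⇒  B ≈ 58.3616°
cos(C) = (a² + b² − c²)/(2ab) = (81 + 110.25 − 141.61)/(2·9.0·10.5) = 49.64/189 ≈ 0.262646  ⇒  C ≈ 74.7729°
Check: A + B + C ≈ 180°

A = 46.87°, B = 58.36°, C = 74.77°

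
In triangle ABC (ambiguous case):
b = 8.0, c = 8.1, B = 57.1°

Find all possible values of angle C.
b/sin(B) = c/sin(C)  ⇒  sin(C) = c·sin(B)/b = 8.1·sin(57.1°)/8.0
sin(57.1°) ≈ 0.83962
sin(C) ≈ 8.1·0.83962/8.0 ≈ 6.80092/8.0 ≈ 0.850115
Candidate 1: C₁ = arcsin(0.850115) ≈ 58.2242°  →  A = 180° − 57.1° − 58.2242° ≈ 64.6758° > 0, valid
Candidate 2: C₂ = 180° − C₁ ≈ 121.776°  →  A = 180° − 57.1° − 121.776° ≈ 1.12419° > 0, valid

C = 58.22° or C = 121.8° (two solutions)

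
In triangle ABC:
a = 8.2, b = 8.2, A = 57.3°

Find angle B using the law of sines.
a/sin(A) = b/sin(B)  ⇒  sin(B) = b·sin(A)/a = 8.2·sin(57.3°)/8.2
sin(57.3°) ≈ 0.841511
sin(B) ≈ 8.2·0.841511/8.2 ≈ 6.90039/8.2 ≈ 0.841511
B = arcsin(0.841511) ≈ 57.3°
(Since b ≤ a we need B ≤ A, so the obtuse alternative 180° − 57.3° ≈ 122.7° is rejected.)

B = 57.3°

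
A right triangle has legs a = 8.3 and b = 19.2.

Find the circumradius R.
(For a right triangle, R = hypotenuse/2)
Hypotenuse c = √(a² + b²) = √(68.89 + 368.64) = √437.53 ≈ 20.9172
R = c/2 ≈ 20.9172/2 ≈ 10.4586

R = 10.46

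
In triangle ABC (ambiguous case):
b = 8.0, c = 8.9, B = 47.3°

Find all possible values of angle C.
b/sin(B) = c/sin(C)  ⇒  sin(C) = c·sin(B)/b = 8.9·sin(47.3°)/8.0
sin(47.3°) ≈ 0.734915
sin(C) ≈ 8.9·0.734915/8.0 ≈ 6.54074/8.0 ≈ 0.817592
Candidate 1: C₁ = arcsin(0.817592) ≈ 54.8445°  →  A = 180° − 47.3° − 54.8445° ≈ 77.8555° > 0, valid
Candidate 2: C₂ = 180° − C₁ ≈ 125.155°  →  A = 180° − 47.3° − 125.155° ≈ 7.54451° > 0, valid

C = 54.84° or C = 125.2° (two solutions)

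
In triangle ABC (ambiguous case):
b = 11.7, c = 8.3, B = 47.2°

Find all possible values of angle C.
b/sin(B) = c/sin(C)  ⇒  sin(C) = c·sin(B)/b = 8.3·sin(47.2°)/11.7
sin(47.2°) ≈ 0.73373
sin(C) ≈ 8.3·0.73373/11.7 ≈ 6.08996/11.7 ≈ 0.520509
Candidate 1: C₁ = arcsin(0.520509) ≈ 31.3664°  →  A = 180° − 47.2° − 31.3664° ≈ 101.434° > 0, valid
Candidate 2: C₂ = 180° − C₁ ≈ 148.634°  →  A = 180° − 47.2° − 148.634° ≈ -15.8336° ≤ 0, not a valid triangle

C = 31.37° (one solution)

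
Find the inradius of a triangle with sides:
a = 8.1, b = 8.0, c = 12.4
r = Area/s where s is the semi-perimeter.
s = (8.1 + 8.0 + 12.4)/2 = 28.5/2 = 14.25
Area = √(s(s−a)(s−b)(s−c)) = √(14.25·6.15·6.25·1.85) ≈ √1013.31 ≈ 31.8325
r ≈ 31.8325/14.25 ≈ 2.23386

r = 2.234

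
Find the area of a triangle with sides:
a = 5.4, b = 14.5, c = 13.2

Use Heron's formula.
s = (5.4 + 14.5 + 13.2)/2 = 33.1/2 = 16.55
s − a = 11.15, s − b = 2.05, s − c = 3.35
s(s−a)(s−b)(s−c) = 16.55·11.15·2.05·3.35 ≈ 1267.28
Area = √1267.28 ≈ 35.5988

Area = 35.6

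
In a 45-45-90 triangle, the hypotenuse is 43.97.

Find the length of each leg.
In a 45-45-90 triangle hypotenuse = leg·√2, so leg = hypotenuse/√2.
Leg = 43.97/√2 ≈ 43.97/1.41421 ≈ 31.0915

Each leg = 31.09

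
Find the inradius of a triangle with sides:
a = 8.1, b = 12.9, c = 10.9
r = Area/s where s is the semi-perimeter.
s = (8.1 + 12.9 + 10.9)/2 = 31.9/2 = 15.95
Area = √(s(s−a)(s−b)(s−c)) = √(15.95·7.85·3.05·5.05) ≈ √1928.51 ≈ 43.9148
r ≈ 43.9148/15.95 ≈ 2.75328

r = 2.753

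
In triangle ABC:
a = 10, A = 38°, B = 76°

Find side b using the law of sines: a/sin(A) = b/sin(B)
a/sin(A) = b/sin(B)  ⇒  b = a·sin(B)/sin(A) = 10·sin(76°)/sin(38°)
sin(76°) ≈ 0.970296, sin(38°) ≈ 0.615661
b ≈ 10·0.970296/0.615661 ≈ 9.70296/0.615661 ≈ 15.7602

b = 15.76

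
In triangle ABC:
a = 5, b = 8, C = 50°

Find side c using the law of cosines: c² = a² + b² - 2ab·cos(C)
c² = 5² + 8² − 2·5·8·cos(50°)
cos(50°) ≈ 0.642788
c² ≈ 25 + 64 − 80·(0.642788) ≈ 89 − 51.423 ≈ 37.577
c ≈ √37.577 ≈ 6.13001

c = 6.13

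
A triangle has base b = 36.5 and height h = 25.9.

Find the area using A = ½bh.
A = ½·b·h = ½·36.5·25.9 = ½·945.35 = 472.675

Area = 472.675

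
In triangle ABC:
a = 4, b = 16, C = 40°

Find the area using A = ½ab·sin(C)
A = ½·a·b·sin(C) = ½·4·16·sin(40°)
sin(40°) ≈ 0.642788
A ≈ ½·64·0.642788 = 32·0.642788 ≈ 20.5692

Area = 20.57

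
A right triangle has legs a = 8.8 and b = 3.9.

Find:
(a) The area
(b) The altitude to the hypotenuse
(a) The legs are perpendicular, so Area = ½·a·b = ½·8.8·3.9 = ½·34.32 = 17.16
(b) Hypotenuse c = √(a² + b²) = √(77.44 + 15.21) = √92.65 ≈ 9.62549
    Area = ½·c·h_c  ⇒  h_c = 2·Area/c = 34.32/9.62549 ≈ 3.56553

Area = 17.16, h_c = 3.566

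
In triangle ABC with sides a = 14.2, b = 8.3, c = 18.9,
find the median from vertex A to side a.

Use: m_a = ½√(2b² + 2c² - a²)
m_a = ½√(2·8.3² + 2·18.9² − 14.2²) = ½√(2·68.89 + 2·357.21 − 201.64) = ½√(137.78 + 714.42 − 201.64) = ½√650.56
√650.56 ≈ 25.5061, so m_a ≈ 12.753

m_a = 12.75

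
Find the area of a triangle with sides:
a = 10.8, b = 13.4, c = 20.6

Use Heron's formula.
s = (10.8 + 13.4 + 20.6)/2 = 44.8/2 = 22.4
s − a = 11.6, s − b = 9, s − c = 1.8
s(s−a)(s−b)(s−c) = 22.4·11.6·9·1.8 ≈ 4209.41
Area = √4209.41 ≈ 64.88

Area = 64.88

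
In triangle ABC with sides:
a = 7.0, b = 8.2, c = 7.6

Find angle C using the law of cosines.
c² = a² + b² − 2ab·cos(C)  ⇒  cos(C) = (a² + b² − c²)/(2ab)
cos(C) = (7.0² + 8.2² − 7.6²)/(2·7.0·8.2) = (49 + 67.24 − 57.76)/114.8 = 58.48/114.8 ≈ 0.509408
C = arccos(0.509408) ≈ 59.3756°

C = 59.38°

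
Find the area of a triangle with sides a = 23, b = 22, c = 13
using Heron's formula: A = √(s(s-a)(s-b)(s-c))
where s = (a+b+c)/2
s = (23 + 22 + 13)/2 = 58/2 = 29
s − a = 6, s − b = 7, s − c = 16
s(s−a)(s−b)(s−c) = 29·6·7·16 = 19488
Area = √19488 ≈ 139.599

s = 29.0, Area = 139.6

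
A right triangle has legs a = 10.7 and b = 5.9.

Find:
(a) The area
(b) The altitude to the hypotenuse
(a) The legs are perpendicular, so Area = ½·a·b = ½·10.7·5.9 = ½·63.13 = 31.565
(b) Hypotenuse c = √(a² + b²) = √(114.49 + 34.81) = √149.3 ≈ 12.2188
    Area = ½·c·h_c  ⇒  h_c = 2·Area/c = 63.13/12.2188 ≈ 5.16661

Area = 31.565, h_c = 5.167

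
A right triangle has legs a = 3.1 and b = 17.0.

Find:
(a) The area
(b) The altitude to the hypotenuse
(a) The legs are perpendicular, so Area = ½·a·b = ½·3.1·17.0 = ½·52.7 = 26.35
(b) Hypotenuse c = √(a² + b²) = √(9.61 + 289) = √298.61 ≈ 17.2803
    Area = ½·c·h_c  ⇒  h_c = 2·Area/c = 52.7/17.2803 ≈ 3.04971

Area = 26.35, h_c = 3.05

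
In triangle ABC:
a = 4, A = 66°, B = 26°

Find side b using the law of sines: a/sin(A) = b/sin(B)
a/sin(A) = b/sin(B)  ⇒  b = a·sin(B)/sin(A) = 4·sin(26°)/sin(66°)
sin(26°) ≈ 0.438371, sin(66°) ≈ 0.913545
b ≈ 4·0.438371/0.913545 ≈ 1.75348/0.913545 ≈ 1.91943

b = 1.919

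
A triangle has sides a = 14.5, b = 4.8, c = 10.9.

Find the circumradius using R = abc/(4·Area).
First find the area with Heron's formula.
s = (14.5 + 4.8 + 10.9)/2 = 15.1
Area = √(s(s−a)(s−b)(s−c)) = √(15.1·0.6·10.3·4.2) ≈ √391.936 ≈ 19.7974
abc = 14.5·4.8·10.9 = 758.64
R = abc/(4·Area) ≈ 758.64/(4·19.7974) = 758.64/79.1895 ≈ 9.58006

R = 9.58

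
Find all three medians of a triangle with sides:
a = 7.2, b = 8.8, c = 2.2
Median formula: m_a = ½√(2b² + 2c² − a²) (and cyclically). a² = 51.84, b² = 77.44, c² = 4.84.
m_a = ½√(2·77.44 + 2·4.84 − 51.84) = ½√112.72 ≈ ½·10.617 ≈ 5.30848
m_b = ½√(2·51.84 + 2·4.84 − 77.44) = ½√35.92 ≈ ½·5.99333 ≈ 2.99666
m_c = ½√(2·51.84 + 2·77.44 − 4.84) = ½√253.72 ≈ ½·15.9286 ≈ 7.9643

m_a = 5.308, m_b = 2.997, m_c = 7.964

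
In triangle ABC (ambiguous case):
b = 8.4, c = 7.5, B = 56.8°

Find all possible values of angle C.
b/sin(B) = c/sin(C)  ⇒  sin(C) = c·sin(B)/b = 7.5·sin(56.8°)/8.4
sin(56.8°) ≈ 0.836764
sin(C) ≈ 7.5·0.836764/8.4 ≈ 6.27573/8.4 ≈ 0.747111
Candidate 1: C₁ = arcsin(0.747111) ≈ 48.3407°  →  A = 180° − 56.8° − 48.3407° ≈ 74.8593° > 0, valid
Candidate 2: C₂ = 180° − C₁ ≈ 131.659°  →  A = 180° − 56.8° − 131.659° ≈ -8.4593° ≤ 0, not a valid triangle

C = 48.34° (one solution)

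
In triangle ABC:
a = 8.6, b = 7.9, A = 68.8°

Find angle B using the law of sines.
a/sin(A) = b/sin(B)  ⇒  sin(B) = b·sin(A)/a = 7.9·sin(68.8°)/8.6
sin(68.8°) ≈ 0.932324
sin(B) ≈ 7.9·0.932324/8.6 ≈ 7.36536/8.6 ≈ 0.856437
B = arcsin(0.856437) ≈ 58.9189°
(Since b ≤ a we need B ≤ A, so the obtuse alternative 180° − 58.9189° ≈ 121.081° is rejected.)

B = 58.92°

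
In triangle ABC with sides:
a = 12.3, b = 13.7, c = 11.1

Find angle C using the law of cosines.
c² = a² + b² − 2ab·cos(C)  ⇒  cos(C) = (a² + b² − c²)/(2ab)
cos(C) = (12.3² + 13.7² − 11.1²)/(2·12.3·13.7) = (151.29 + 187.69 − 123.21)/337.02 = 215.77/337.02 ≈ 0.640229
C = arccos(0.640229) ≈ 50.1911°

C = 50.19°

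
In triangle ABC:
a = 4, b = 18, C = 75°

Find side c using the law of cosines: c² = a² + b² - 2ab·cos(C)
c² = 4² + 18² − 2·4·18·cos(75°)
cos(75°) ≈ 0.258819
c² ≈ 16 + 324 − 144·(0.258819) ≈ 340 − 37.2699 ≈ 302.73
c ≈ √302.73 ≈ 17.3991

c = 17.4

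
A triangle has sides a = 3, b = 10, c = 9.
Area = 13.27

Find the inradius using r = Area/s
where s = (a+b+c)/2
s = (3 + 10 + 9)/2 = 22/2 = 11
r = Area/s = 13.27/11 ≈ 1.20636

r = 1.206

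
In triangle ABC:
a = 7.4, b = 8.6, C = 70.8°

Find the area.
Two sides and the included angle (SAS): A = ½·a·b·sin(C) = ½·7.4·8.6·sin(70.8°)
sin(70.8°) ≈ 0.944376
A ≈ ½·63.64·0.944376 = 31.82·0.944376 ≈ 30.0501

Area = 30.05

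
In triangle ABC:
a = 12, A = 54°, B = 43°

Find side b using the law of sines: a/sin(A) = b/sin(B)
a/sin(A) = b/sin(B)  ⇒  b = a·sin(B)/sin(A) = 12·sin(43°)/sin(54°)
sin(43°) ≈ 0.681998, sin(54°) ≈ 0.809017
b ≈ 12·0.681998/0.809017 ≈ 8.18398/0.809017 ≈ 10.116

b = 10.12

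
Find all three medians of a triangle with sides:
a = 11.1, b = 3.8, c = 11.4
Median formula: m_a = ½√(2b² + 2c² − a²) (and cyclically). a² = 123.21, b² = 14.44, c² = 129.96.
m_a = ½√(2·14.44 + 2·129.96 − 123.21) = ½√165.59 ≈ ½·12.8682 ≈ 6.43409
m_b = ½√(2·123.21 + 2·129.96 − 14.44) = ½√491.9 ≈ ½·22.1788 ≈ 11.0894
m_c = ½√(2·123.21 + 2·14.44 − 129.96) = ½√145.34 ≈ ½·12.0557 ≈ 6.02785

m_a = 6.434, m_b = 11.09, m_c = 6.028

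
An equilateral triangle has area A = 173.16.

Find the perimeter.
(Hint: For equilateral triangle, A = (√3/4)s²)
A = (√3/4)s²  ⇒  s² = 4A/√3 = 4·173.16/√3 = 692.64/1.73205 ≈ 399.896
s ≈ √399.896 ≈ 19.9974
Perimeter = 3s ≈ 3·19.9974 ≈ 59.9922

Perimeter = 59.99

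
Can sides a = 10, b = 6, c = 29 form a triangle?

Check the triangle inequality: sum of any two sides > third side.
a + b vs c: 10 + 6 = 16 ≤ 29  ✗
a + c vs b: 10 + 29 = 39 > 6  ✓
b + c vs a: 6 + 29 = 35 > 10  ✓

No: 10 + 6 = 16 is not > 29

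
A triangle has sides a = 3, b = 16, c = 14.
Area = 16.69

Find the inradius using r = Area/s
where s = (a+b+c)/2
s = (3 + 16 + 14)/2 = 33/2 = 16.5
r = Area/s = 16.69/16.5 ≈ 1.01152

r = 1.012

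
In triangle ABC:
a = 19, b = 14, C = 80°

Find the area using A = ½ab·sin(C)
A = ½·a·b·sin(C) = ½·19·14·sin(80°)
sin(80°) ≈ 0.984808
A ≈ ½·266·0.984808 = 133·0.984808 ≈ 130.979

Area = 131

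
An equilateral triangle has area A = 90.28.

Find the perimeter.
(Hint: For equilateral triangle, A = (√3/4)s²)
A = (√3/4)s²  ⇒  s² = 4A/√3 = 4·90.28/√3 = 361.12/1.73205 ≈ 208.493
s ≈ √208.493 ≈ 14.4393
Perimeter = 3s ≈ 3·14.4393 ≈ 43.3178

Perimeter = 43.32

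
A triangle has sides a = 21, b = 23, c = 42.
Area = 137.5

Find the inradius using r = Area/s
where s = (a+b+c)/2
s = (21 + 23 + 42)/2 = 86/2 = 43
r = Area/s = 137.5/43 ≈ 3.19767

r = 3.198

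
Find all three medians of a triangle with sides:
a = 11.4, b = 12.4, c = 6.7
Median formula: m_a = ½√(2b² + 2c² − a²) (and cyclically). a² = 129.96, b² = 153.76, c² = 44.89.
m_a = ½√(2·153.76 + 2·44.89 − 129.96) = ½√267.34 ≈ ½·16.3505 ≈ 8.17527
m_b = ½√(2·129.96 + 2·44.89 − 153.76) = ½√195.94 ≈ ½·13.9979 ≈ 6.99893
m_c = ½√(2·129.96 + 2·153.76 − 44.89) = ½√522.55 ≈ ½·22.8594 ≈ 11.4297

m_a = 8.175, m_b = 6.999, m_c = 11.43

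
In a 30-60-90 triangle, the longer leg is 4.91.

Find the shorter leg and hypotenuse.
In a 30-60-90 triangle the sides are in ratio 1 : √3 : 2, so short leg = long leg/√3 and hypotenuse = 2·(short leg).
Short leg = 4.91/√3 ≈ 4.91/1.73205 ≈ 2.83479
Hypotenuse = 2·2.83479 ≈ 5.66958

Short leg = 2.835, Hypotenuse = 5.67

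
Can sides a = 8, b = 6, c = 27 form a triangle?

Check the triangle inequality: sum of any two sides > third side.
a + b vs c: 8 + 6 = 14 ≤ 27  ✗
a + c vs b: 8 + 27 = 35 > 6  ✓
b + c vs a: 6 + 27 = 33 > 8  ✓

No: 8 + 6 = 14 is not > 27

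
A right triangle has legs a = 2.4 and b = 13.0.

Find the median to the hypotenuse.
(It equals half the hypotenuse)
Hypotenuse c = √(a² + b²) = √(5.76 + 169) = √174.76 ≈ 13.2197
Median to hypotenuse = c/2 ≈ 13.2197/2 ≈ 6.60984

Median = 6.61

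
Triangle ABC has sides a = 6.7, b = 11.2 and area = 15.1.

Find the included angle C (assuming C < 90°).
Area = ½·a·b·sin(C)  ⇒  sin(C) = 2·Area/(a·b) = 2·15.1/(6.7·11.2) = 30.2/75.04 ≈ 0.402452
C = arcsin(0.402452) ≈ 23.7316° (taking the acute solution since C < 90°)

C = 23.73°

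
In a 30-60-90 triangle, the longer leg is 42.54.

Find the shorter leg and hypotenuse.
In a 30-60-90 triangle the sides are in ratio 1 : √3 : 2, so short leg = long leg/√3 and hypotenuse = 2·(short leg).
Short leg = 42.54/√3 ≈ 42.54/1.73205 ≈ 24.5605
Hypotenuse = 2·24.5605 ≈ 49.121

Short leg = 24.56, Hypotenuse = 49.12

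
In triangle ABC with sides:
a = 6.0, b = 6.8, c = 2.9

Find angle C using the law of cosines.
c² = a² + b² − 2ab·cos(C)  ⇒  cos(C) = (a² + b² − c²)/(2ab)
cos(C) = (6.0² + 6.8² − 2.9²)/(2·6.0·6.8) = (36 + 46.24 − 8.41)/81.6 = 73.83/81.6 ≈ 0.904779
C = arccos(0.904779) ≈ 25.2064°

C = 25.21°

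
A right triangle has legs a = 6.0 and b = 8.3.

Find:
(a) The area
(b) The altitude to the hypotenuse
(a) The legs are perpendicular, so Area = ½·a·b = ½·6.0·8.3 = ½·49.8 = 24.9
(b) Hypotenuse c = √(a² + b²) = √(36 + 68.89) = √104.89 ≈ 10.2416
    Area = ½·c·h_c  ⇒  h_c = 2·Area/c = 49.8/10.2416 ≈ 4.86253

Area = 24.9, h_c = 4.863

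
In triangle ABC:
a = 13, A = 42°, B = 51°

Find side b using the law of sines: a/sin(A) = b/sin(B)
a/sin(A) = b/sin(B)  ⇒  b = a·sin(B)/sin(A) = 13·sin(51°)/sin(42°)
sin(51°) ≈ 0.777146, sin(42°) ≈ 0.669131
b ≈ 13·0.777146/0.669131 ≈ 10.1029/0.669131 ≈ 15.0985

b = 15.1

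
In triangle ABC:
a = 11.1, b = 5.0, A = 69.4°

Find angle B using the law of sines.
a/sin(A) = b/sin(B)  ⇒  sin(B) = b·sin(A)/a = 5.0·sin(69.4°)/11.1
sin(69.4°) ≈ 0.93606
sin(B) ≈ 5.0·0.93606/11.1 ≈ 4.6803/11.1 ≈ 0.421648
B = arcsin(0.421648) ≈ 24.9387°
(Since b ≤ a we need B ≤ A, so the obtuse alternative 180° − 24.9387° ≈ 155.061° is rejected.)

B = 24.94°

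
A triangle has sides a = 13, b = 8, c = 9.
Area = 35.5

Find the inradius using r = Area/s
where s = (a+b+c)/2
s = (13 + 8 + 9)/2 = 30/2 = 15
r = Area/s = 35.5/15 ≈ 2.36667

r = 2.367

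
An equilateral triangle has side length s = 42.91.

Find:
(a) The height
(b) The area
(a) The height splits the triangle into two 30-60-90 halves: h = s·√3/2 = 42.91·1.73205/2 ≈ 74.3223/2 ≈ 37.1612
(b) Area = (√3/4)·s² = (√3/4)·42.91² = (√3/4)·1841.2681 ≈ 0.433013·1841.2681 ≈ 797.292

Height = 37.16, Area = 797.3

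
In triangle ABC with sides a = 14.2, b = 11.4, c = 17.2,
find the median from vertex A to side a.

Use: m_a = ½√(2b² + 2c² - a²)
m_a = ½√(2·11.4² + 2·17.2² − 14.2²) = ½√(2·129.96 + 2·295.84 − 201.64) = ½√(259.92 + 591.68 − 201.64) = ½√649.96
√649.96 ≈ 25.4943, so m_a ≈ 12.7472

m_a = 12.75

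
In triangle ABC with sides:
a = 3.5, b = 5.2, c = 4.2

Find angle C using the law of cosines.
c² = a² + b² − 2ab·cos(C)  ⇒  cos(C) = (a² + b² − c²)/(2ab)
cos(C) = (3.5² + 5.2² − 4.2²)/(2·3.5·5.2) = (12.25 + 27.04 − 17.64)/36.4 = 21.65/36.4 ≈ 0.59478
C = arccos(0.59478) ≈ 53.503°

C = 53.5°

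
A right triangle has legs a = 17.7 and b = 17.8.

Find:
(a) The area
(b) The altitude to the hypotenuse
(a) The legs are perpendicular, so Area = ½·a·b = ½·17.7·17.8 = ½·315.06 = 157.53
(b) Hypotenuse c = √(a² + b²) = √(313.29 + 316.84) = √630.13 ≈ 25.1024
    Area = ½·c·h_c  ⇒  h_c = 2·Area/c = 315.06/25.1024 ≈ 12.551

Area = 157.53, h_c = 12.55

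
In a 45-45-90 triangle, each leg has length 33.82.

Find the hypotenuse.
In a 45-45-90 triangle the sides are in ratio 1 : 1 : √2, so hypotenuse = leg·√2.
Hypotenuse = 33.82·√2 ≈ 33.82·1.41421 ≈ 47.8287

Hypotenuse = 33.82√2 = 47.83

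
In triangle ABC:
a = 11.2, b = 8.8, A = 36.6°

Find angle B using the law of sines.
a/sin(A) = b/sin(B)  ⇒  sin(B) = b·sin(A)/a = 8.8·sin(36.6°)/11.2
sin(36.6°) ≈ 0.596225
sin(B) ≈ 8.8·0.596225/11.2 ≈ 5.24678/11.2 ≈ 0.468462
B = arcsin(0.468462) ≈ 27.9345°
(Since b ≤ a we need B ≤ A, so the obtuse alternative 180° − 27.9345° ≈ 152.065° is rejected.)

B = 27.93°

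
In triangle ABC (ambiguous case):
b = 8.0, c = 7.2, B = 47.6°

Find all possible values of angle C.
b/sin(B) = c/sin(C)  ⇒  sin(C) = c·sin(B)/b = 7.2·sin(47.6°)/8.0
sin(47.6°) ≈ 0.738455
sin(C) ≈ 7.2·0.738455/8.0 ≈ 5.31688/8.0 ≈ 0.66461
Candidate 1: C₁ = arcsin(0.66461) ≈ 41.6524°  →  A = 180° − 47.6° − 41.6524° ≈ 90.7476° > 0, valid
Candidate 2: C₂ = 180° − C₁ ≈ 138.348°  →  A = 180° − 47.6° − 138.348° ≈ -5.9476° ≤ 0, not a valid triangle

C = 41.65° (one solution)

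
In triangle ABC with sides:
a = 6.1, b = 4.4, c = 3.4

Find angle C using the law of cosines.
c² = a² + b² − 2ab·cos(C)  ⇒  cos(C) = (a² + b² − c²)/(2ab)
cos(C) = (6.1² + 4.4² − 3.4²)/(2·6.1·4.4) = (37.21 + 19.36 − 11.56)/53.68 = 45.01/53.68 ≈ 0.838487
C = arccos(0.838487) ≈ 33.0193°

C = 33.02°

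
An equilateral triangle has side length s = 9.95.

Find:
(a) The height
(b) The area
(a) The height splits the triangle into two 30-60-90 halves: h = s·√3/2 = 9.95·1.73205/2 ≈ 17.2339/2 ≈ 8.61695
(b) Area = (√3/4)·s² = (√3/4)·9.95² = (√3/4)·99.0025 ≈ 0.433013·99.0025 ≈ 42.8693

Height = 8.617, Area = 42.87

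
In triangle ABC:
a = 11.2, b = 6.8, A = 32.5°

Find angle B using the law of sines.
a/sin(A) = b/sin(B)  ⇒  sin(B) = b·sin(A)/a = 6.8·sin(32.5°)/11.2
sin(32.5°) ≈ 0.5373
sin(B) ≈ 6.8·0.5373/11.2 ≈ 3.65364/11.2 ≈ 0.326218
B = arcsin(0.326218) ≈ 19.0394°
(Since b ≤ a we need B ≤ A, so the obtuse alternative 180° − 19.0394° ≈ 160.961° is rejected.)

B = 19.04°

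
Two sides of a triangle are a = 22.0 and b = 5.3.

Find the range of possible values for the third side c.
Triangle inequality: |a − b| < c < a + b
|a − b| = |22.0 − 5.3| = 16.7
a + b = 22.0 + 5.3 = 27.3

16.7 < c < 27.3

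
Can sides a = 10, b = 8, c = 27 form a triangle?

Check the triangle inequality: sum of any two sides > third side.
a + b vs c: 10 + 8 = 18 ≤ 27  ✗
a + c vs b: 10 + 27 = 37 > 8  ✓
b + c vs a: 8 + 27 = 35 > 10  ✓

No: 10 + 8 = 18 is not > 27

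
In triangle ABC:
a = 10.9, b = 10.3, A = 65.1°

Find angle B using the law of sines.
a/sin(A) = b/sin(B)  ⇒  sin(B) = b·sin(A)/a = 10.3·sin(65.1°)/10.9
sin(65.1°) ≈ 0.907044
sin(B) ≈ 10.3·0.907044/10.9 ≈ 9.34255/10.9 ≈ 0.857115
B = arcsin(0.857115) ≈ 58.9942°
(Since b ≤ a we need B ≤ A, so the obtuse alternative 180° − 58.9942° ≈ 121.006° is rejected.)

B = 58.99°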